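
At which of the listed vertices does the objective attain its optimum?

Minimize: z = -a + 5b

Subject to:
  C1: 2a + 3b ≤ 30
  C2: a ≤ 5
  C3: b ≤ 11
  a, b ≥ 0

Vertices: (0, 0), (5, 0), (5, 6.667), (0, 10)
Evaluating z = -a + 5b at each vertex:
  (0, 0): z = 0
  (5, 0): z = -5
  (5, 6.667): z = 28.33
  (0, 10): z = 50

The smallest value is z = -5, attained at (5, 0).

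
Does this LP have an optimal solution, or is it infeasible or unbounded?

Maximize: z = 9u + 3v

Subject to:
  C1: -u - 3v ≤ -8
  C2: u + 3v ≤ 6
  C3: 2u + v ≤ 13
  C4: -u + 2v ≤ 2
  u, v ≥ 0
C2 requires u + 3v ≤ 6, while C1 (-u - 3v ≤ -8) is equivalent to u + 3v ≥ 8. Together they would need 8 ≤ u + 3v ≤ 6, which is impossible since 8 > 6. No point satisfies all constraints.

Infeasible — the constraint set is empty.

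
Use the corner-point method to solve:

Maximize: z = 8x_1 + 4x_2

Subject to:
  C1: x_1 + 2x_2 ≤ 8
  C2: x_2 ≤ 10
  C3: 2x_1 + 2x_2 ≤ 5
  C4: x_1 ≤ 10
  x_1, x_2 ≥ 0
x_1 = 2.5, x_2 = 0, z = 20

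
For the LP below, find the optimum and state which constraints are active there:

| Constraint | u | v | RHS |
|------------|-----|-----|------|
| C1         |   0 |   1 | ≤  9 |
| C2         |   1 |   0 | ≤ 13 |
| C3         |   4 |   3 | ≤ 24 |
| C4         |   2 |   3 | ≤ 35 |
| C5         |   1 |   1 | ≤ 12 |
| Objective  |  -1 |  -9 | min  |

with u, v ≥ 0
Optimal: u = 0, v = 8
Slack at optimum:
  C1: slack = 1
  C2: slack = 13
  C3: slack = 0 (binding)
  C4: slack = 11
  C5: slack = 4
  u ≥ 0: u = 0 (binding)
  v ≥ 0: v = 8
Binding constraints: C3, u ≥ 0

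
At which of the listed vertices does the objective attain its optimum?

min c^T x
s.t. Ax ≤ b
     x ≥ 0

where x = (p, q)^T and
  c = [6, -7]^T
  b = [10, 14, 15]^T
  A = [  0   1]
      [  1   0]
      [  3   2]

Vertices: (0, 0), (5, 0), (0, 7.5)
Evaluating z = 6p - 7q at each vertex:
  (0, 0): z = 0
  (5, 0): z = 30
  (0, 7.5): z = -52.5

The smallest value is z = -52.5, attained at (0, 7.5).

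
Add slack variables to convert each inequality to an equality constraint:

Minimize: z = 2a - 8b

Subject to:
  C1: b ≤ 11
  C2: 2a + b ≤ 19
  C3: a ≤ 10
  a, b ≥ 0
min z = 2a - 8b

s.t.
  b + s1 = 11
  2a + b + s2 = 19
  a + s3 = 10
  a, b, s1, s2, s3 ≥ 0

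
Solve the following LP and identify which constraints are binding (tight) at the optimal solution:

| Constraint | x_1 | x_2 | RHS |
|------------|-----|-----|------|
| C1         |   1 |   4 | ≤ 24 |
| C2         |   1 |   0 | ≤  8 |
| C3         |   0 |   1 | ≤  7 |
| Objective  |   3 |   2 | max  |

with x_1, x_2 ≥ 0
Optimal: x_1 = 8, x_2 = 4
Binding: C1, C2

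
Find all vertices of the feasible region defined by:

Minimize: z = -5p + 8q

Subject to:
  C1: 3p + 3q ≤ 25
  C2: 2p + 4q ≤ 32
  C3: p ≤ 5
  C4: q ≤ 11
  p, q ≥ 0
Each vertex is the intersection of two constraint boundaries that also satisfies all remaining constraints:
  p = 0 and q = 0 → (0, 0)
  p = 5 and q = 0 → (5, 0)
  3p + 3q = 25 and p = 5 → (5, 3.333)
  3p + 3q = 25 and 2p + 4q = 32 → (0.6667, 7.667)
  2p + 4q = 32 and p = 0 → (0, 8)

Vertices: (0, 0), (5, 0), (5, 3.333), (0.6667, 7.667), (0, 8)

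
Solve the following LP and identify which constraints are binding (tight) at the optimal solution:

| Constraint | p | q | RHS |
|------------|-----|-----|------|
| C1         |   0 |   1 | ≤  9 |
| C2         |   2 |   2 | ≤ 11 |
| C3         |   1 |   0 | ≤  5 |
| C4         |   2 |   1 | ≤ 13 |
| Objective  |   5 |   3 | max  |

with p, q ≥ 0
Optimal: p = 5, q = 0.5
Slack at optimum:
  C1: slack = 8.5
  C2: slack = 0 (binding)
  C3: slack = 0 (binding)
  C4: slack = 2.5
  p ≥ 0: p = 5
  q ≥ 0: q = 0.5
Binding constraints: C2, C3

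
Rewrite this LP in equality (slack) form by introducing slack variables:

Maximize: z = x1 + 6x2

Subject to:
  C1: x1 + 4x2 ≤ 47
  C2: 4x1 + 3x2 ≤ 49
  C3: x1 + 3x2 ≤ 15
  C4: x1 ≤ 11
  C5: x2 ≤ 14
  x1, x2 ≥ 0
max z = x1 + 6x2

s.t.
  x1 + 4x2 + s1 = 47
  4x1 + 3x2 + s2 = 49
  x1 + 3x2 + s3 = 15
  x1 + s4 = 11
  x2 + s5 = 14
  x1, x2, s1, s2, s3, s4, s5 ≥ 0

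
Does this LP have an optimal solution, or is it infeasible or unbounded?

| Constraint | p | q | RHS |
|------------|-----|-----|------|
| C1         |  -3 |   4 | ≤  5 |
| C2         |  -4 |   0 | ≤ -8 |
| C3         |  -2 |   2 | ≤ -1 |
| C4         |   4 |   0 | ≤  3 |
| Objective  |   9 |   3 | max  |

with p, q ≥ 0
C4 requires 4p ≤ 3, while C2 (-4p ≤ -8) is equivalent to 4p ≥ 8. Together they would need 8 ≤ 4p ≤ 3, which is impossible since 8 > 3. No point satisfies all constraints.

Infeasible: no point satisfies all constraints simultaneously.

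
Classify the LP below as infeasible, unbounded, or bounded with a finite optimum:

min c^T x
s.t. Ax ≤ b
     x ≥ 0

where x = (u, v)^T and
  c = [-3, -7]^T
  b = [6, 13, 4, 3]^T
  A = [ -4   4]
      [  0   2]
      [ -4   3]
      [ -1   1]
Feasible point: (0, 0) satisfies every constraint, so the LP is feasible.
Direction d = (1, 0): for each constraint row a, a·d ≤ 0 —
  (-4)(1) + (4)(0) = -4 ≤ 0
  (0)(1) + (2)(0) = 0 ≤ 0
  (-4)(1) + (3)(0) = -4 ≤ 0
  (-1)(1) + (1)(0) = -1 ≤ 0
and d ≥ 0, so (0, 0) + t·d stays feasible for every t ≥ 0. Along this ray z = -3u - 7v changes by -3 per unit t, so z → −∞.

Unbounded — the objective can decrease without bound over the feasible region.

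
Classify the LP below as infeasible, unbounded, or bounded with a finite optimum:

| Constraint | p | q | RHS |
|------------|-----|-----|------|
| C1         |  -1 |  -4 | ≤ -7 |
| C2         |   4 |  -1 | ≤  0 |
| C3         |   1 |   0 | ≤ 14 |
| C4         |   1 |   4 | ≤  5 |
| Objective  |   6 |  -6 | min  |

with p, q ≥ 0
C4 requires p + 4q ≤ 5, while C1 (-p - 4q ≤ -7) is equivalent to p + 4q ≥ 7. Together they would need 7 ≤ p + 4q ≤ 5, which is impossible since 7 > 5. No point satisfies all constraints.

The feasible region is empty; the LP is infeasible.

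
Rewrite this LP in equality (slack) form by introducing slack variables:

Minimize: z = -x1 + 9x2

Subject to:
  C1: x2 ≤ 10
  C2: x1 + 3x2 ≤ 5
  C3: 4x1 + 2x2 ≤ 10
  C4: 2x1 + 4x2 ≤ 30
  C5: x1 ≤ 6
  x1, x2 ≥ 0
min z = -x1 + 9x2

s.t.
  x2 + s1 = 10
  x1 + 3x2 + s2 = 5
  4x1 + 2x2 + s3 = 10
  2x1 + 4x2 + s4 = 30
  x1 + s5 = 6
  x1, x2, s1, s2, s3, s4, s5 ≥ 0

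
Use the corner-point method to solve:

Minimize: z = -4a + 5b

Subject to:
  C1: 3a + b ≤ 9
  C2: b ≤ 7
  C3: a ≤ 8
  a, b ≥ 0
a = 3, b = 0, z = -12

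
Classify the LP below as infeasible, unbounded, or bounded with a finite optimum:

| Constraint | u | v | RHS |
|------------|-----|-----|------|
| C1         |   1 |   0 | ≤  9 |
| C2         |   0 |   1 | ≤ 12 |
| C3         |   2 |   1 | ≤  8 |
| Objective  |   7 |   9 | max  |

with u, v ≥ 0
The point (0, 8) satisfies every constraint, so the LP is feasible; the constraints give u ≤ 9 and v ≤ 12, which with u, v ≥ 0 keep the feasible region inside a bounded box. A feasible, bounded LP attains a finite optimum at a vertex.

Feasible with finite optimum z* = 72 at (0, 8).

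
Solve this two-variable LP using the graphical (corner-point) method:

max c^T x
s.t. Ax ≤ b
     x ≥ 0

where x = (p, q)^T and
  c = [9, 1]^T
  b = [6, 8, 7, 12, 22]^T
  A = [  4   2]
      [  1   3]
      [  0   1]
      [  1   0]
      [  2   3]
p = 1.5, q = 0, z = 13.5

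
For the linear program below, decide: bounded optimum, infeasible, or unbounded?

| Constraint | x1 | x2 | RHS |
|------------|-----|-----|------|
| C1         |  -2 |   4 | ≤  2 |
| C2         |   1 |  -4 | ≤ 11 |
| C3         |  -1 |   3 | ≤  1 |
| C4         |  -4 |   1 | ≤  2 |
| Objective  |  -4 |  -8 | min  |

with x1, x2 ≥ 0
Feasible point: (0, 0) satisfies every constraint, so the LP is feasible.
Direction d = (4, 1): for each constraint row a, a·d ≤ 0 —
  (-2)(4) + (4)(1) = -4 ≤ 0
  (1)(4) + (-4)(1) = 0 ≤ 0
  (-1)(4) + (3)(1) = -1 ≤ 0
  (-4)(4) + (1)(1) = -15 ≤ 0
and d ≥ 0, so (0, 0) + t·d stays feasible for every t ≥ 0. Along this ray z = -4x1 - 8x2 changes by -24 per unit t, so z → −∞.

Unbounded: there is a feasible ray along which z → −∞.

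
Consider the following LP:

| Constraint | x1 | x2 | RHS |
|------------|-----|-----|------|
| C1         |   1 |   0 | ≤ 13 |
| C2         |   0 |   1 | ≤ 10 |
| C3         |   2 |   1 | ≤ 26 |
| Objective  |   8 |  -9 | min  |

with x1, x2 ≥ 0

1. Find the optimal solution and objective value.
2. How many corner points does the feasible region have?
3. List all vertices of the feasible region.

1. x1 = 0, x2 = 10, z = -90
2. 4
3. (0, 0), (13, 0), (8, 10), (0, 10)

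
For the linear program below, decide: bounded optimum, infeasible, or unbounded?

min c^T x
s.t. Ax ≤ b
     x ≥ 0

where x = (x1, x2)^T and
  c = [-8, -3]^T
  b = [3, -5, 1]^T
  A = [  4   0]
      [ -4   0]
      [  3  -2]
One constraint requires 4x1 ≤ 3, while the constraint -4x1 ≤ -5 is equivalent to 4x1 ≥ 5. Together they would need 5 ≤ 4x1 ≤ 3, which is impossible since 5 > 3. No point satisfies all constraints.

Infeasible — the constraint set is empty.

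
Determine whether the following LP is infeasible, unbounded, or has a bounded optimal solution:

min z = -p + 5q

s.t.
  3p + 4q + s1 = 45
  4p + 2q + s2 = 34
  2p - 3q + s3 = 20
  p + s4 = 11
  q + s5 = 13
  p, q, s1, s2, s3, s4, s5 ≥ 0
The point (8.5, 0) satisfies every constraint, so the LP is feasible; the constraints give p ≤ 11 and q ≤ 13, which with p, q ≥ 0 keep the feasible region inside a bounded box. A feasible, bounded LP attains a finite optimum at a vertex.

Feasible with finite optimum z* = -8.5 at (8.5, 0).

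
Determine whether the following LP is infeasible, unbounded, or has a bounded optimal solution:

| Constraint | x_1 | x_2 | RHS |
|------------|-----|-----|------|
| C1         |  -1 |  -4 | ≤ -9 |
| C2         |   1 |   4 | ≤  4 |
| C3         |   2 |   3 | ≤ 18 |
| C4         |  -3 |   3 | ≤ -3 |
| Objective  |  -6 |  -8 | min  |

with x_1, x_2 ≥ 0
C2 requires x_1 + 4x_2 ≤ 4, while C1 (-x_1 - 4x_2 ≤ -9) is equivalent to x_1 + 4x_2 ≥ 9. Together they would need 9 ≤ x_1 + 4x_2 ≤ 4, which is impossible since 9 > 4. No point satisfies all constraints.

Infeasible: no point satisfies all constraints simultaneously.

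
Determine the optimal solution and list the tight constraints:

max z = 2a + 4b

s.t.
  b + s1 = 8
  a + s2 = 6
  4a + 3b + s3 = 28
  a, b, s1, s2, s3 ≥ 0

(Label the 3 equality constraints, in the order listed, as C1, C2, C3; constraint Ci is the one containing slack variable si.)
Optimal: a = 1, b = 8
Binding: C1, C3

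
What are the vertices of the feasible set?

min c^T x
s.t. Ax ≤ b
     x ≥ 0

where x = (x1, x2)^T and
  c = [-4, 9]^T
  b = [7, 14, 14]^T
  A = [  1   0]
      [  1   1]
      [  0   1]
Each vertex is the intersection of two constraint boundaries that also satisfies all remaining constraints:
  x1 = 0 and x2 = 0 → (0, 0)
  x1 = 7 and x2 = 0 → (7, 0)
  x1 = 7 and x1 + x2 = 14 → (7, 7)
  x1 + x2 = 14 and x2 = 14 → (0, 14)

Vertices: (0, 0), (7, 0), (7, 7), (0, 14)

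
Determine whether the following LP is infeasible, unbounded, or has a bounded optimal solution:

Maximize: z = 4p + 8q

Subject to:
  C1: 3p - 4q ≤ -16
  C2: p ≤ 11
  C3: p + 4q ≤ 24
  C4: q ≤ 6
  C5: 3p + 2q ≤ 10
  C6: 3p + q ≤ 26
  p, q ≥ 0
The point (0, 5) satisfies every constraint, so the LP is feasible; the constraints give p ≤ 11 and q ≤ 6, which with p, q ≥ 0 keep the feasible region inside a bounded box. A feasible, bounded LP attains a finite optimum at a vertex.

Evaluating z = 4p + 8q at each vertex:
  (0, 4): z = 32
  (0.4444, 4.333): z = 36.44
  (0, 5): z = 40

Bounded optimum: z* = 40 at (0, 5).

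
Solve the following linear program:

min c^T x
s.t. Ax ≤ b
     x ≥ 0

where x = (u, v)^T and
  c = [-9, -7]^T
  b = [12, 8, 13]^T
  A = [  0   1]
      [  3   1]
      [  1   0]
u = 0, v = 8, z = -56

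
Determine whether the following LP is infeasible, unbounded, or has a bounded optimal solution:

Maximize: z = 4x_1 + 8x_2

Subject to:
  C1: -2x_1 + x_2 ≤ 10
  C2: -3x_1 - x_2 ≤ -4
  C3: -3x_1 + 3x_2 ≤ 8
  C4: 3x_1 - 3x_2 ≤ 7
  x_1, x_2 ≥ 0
Feasible point: (1, 1) satisfies every constraint, so the LP is feasible.
Direction d = (1, 1): for each constraint row a, a·d ≤ 0 —
  (-2)(1) + (1)(1) = -1 ≤ 0
  (-3)(1) + (-1)(1) = -4 ≤ 0
  (-3)(1) + (3)(1) = 0 ≤ 0
  (3)(1) + (-3)(1) = 0 ≤ 0
and d ≥ 0, so (1, 1) + t·d stays feasible for every t ≥ 0. Along this ray z = 4x_1 + 8x_2 changes by 12 per unit t, so z → +∞.

Unbounded: there is a feasible ray along which z → +∞.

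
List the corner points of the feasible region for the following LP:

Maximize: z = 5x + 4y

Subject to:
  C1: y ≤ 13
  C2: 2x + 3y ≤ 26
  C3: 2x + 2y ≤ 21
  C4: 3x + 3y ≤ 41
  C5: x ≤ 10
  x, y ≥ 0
Each vertex is the intersection of two constraint boundaries that also satisfies all remaining constraints:
  x = 0 and y = 0 → (0, 0)
  x = 10 and y = 0 → (10, 0)
  2x + 2y = 21 and x = 10 → (10, 0.5)
  2x + 3y = 26 and 2x + 2y = 21 → (5.5, 5)
  2x + 3y = 26 and x = 0 → (0, 8.667)

Vertices: (0, 0), (10, 0), (10, 0.5), (5.5, 5), (0, 8.667)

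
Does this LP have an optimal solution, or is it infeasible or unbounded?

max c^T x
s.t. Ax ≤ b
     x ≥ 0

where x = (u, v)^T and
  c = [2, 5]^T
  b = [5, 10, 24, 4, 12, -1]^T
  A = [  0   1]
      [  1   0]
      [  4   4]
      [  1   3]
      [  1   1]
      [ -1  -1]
The point (4, 0) satisfies every constraint, so the LP is feasible; the constraints give u ≤ 10 and v ≤ 5, which with u, v ≥ 0 keep the feasible region inside a bounded box. A feasible, bounded LP attains a finite optimum at a vertex.

Evaluating z = 2u + 5v at each vertex:
  (1, 0): z = 2
  (4, 0): z = 8
  (0, 1.333): z = 6.667
  (0, 1): z = 5

The LP has an optimal solution: (4, 0) with z = 8.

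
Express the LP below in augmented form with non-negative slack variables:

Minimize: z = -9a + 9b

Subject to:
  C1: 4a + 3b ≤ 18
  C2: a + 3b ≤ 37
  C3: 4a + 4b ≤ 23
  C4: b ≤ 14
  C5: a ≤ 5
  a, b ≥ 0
min z = -9a + 9b

s.t.
  4a + 3b + s1 = 18
  a + 3b + s2 = 37
  4a + 4b + s3 = 23
  b + s4 = 14
  a + s5 = 5
  a, b, s1, s2, s3, s4, s5 ≥ 0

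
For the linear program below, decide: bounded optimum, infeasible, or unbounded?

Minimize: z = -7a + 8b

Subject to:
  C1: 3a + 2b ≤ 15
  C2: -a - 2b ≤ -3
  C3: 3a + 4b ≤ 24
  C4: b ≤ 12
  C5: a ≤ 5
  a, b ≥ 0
The point (5, 0) satisfies every constraint, so the LP is feasible; the constraints give a ≤ 5 and b ≤ 12, which with a, b ≥ 0 keep the feasible region inside a bounded box. A feasible, bounded LP attains a finite optimum at a vertex.

Feasible with finite optimum z* = -35 at (5, 0).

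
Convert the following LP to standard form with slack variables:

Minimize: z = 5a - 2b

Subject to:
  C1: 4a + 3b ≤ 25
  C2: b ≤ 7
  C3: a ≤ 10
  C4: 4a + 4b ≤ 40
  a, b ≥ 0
min z = 5a - 2b

s.t.
  4a + 3b + s1 = 25
  b + s2 = 7
  a + s3 = 10
  4a + 4b + s4 = 40
  a, b, s1, s2, s3, s4 ≥ 0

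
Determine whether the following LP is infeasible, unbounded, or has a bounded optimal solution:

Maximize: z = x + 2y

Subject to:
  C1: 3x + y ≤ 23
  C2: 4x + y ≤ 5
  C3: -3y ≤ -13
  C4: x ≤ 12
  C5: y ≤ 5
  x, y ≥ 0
The point (0, 5) satisfies every constraint, so the LP is feasible; the constraints give x ≤ 12 and y ≤ 5, which with x, y ≥ 0 keep the feasible region inside a bounded box. A feasible, bounded LP attains a finite optimum at a vertex.

Feasible with finite optimum z* = 10 at (0, 5).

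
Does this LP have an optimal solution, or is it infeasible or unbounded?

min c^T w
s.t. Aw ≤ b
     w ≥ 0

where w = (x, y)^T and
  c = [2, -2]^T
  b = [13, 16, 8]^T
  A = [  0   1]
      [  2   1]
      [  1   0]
The point (0, 13) satisfies every constraint, so the LP is feasible; the constraints give x ≤ 8 and y ≤ 13, which with x, y ≥ 0 keep the feasible region inside a bounded box. A feasible, bounded LP attains a finite optimum at a vertex.

Feasible with finite optimum z* = -26 at (0, 13).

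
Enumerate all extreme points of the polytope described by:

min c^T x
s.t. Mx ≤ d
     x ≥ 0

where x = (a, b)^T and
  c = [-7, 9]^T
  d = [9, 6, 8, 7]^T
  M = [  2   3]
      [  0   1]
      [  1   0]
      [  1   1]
Each vertex is the intersection of two constraint boundaries that also satisfies all remaining constraints:
  a = 0 and b = 0 → (0, 0)
  2a + 3b = 9 and b = 0 → (4.5, 0)
  2a + 3b = 9 and a = 0 → (0, 3)

Vertices: (0, 0), (4.5, 0), (0, 3)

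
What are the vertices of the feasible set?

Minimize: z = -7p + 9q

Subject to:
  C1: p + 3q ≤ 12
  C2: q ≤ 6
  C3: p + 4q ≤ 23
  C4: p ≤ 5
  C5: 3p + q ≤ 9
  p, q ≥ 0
Each vertex is the intersection of two constraint boundaries that also satisfies all remaining constraints:
  p = 0 and q = 0 → (0, 0)
  3p + q = 9 and q = 0 → (3, 0)
  p + 3q = 12 and 3p + q = 9 → (1.875, 3.375)
  p + 3q = 12 and p = 0 → (0, 4)

Vertices: (0, 0), (3, 0), (1.875, 3.375), (0, 4)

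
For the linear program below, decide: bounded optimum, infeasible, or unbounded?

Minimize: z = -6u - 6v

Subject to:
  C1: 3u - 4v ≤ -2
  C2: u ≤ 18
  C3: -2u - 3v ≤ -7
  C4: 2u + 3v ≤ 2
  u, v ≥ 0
C4 requires 2u + 3v ≤ 2, while C3 (-2u - 3v ≤ -7) is equivalent to 2u + 3v ≥ 7. Together they would need 7 ≤ 2u + 3v ≤ 2, which is impossible since 7 > 2. No point satisfies all constraints.

The feasible region is empty; the LP is infeasible.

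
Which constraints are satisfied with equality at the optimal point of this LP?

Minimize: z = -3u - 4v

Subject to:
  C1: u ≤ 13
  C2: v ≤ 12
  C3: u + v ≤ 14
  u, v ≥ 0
Optimal: u = 2, v = 12
Binding: C2, C3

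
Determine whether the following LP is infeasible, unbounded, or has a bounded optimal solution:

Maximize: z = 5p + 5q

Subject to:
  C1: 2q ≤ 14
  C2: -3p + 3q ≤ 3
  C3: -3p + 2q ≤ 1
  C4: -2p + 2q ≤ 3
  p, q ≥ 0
Feasible point: (0, 0) satisfies every constraint, so the LP is feasible.
Direction d = (1, 0): for each constraint row a, a·d ≤ 0 —
  (0)(1) + (2)(0) = 0 ≤ 0
  (-3)(1) + (3)(0) = -3 ≤ 0
  (-3)(1) + (2)(0) = -3 ≤ 0
  (-2)(1) + (2)(0) = -2 ≤ 0
and d ≥ 0, so (0, 0) + t·d stays feasible for every t ≥ 0. Along this ray z = 5p + 5q changes by 5 per unit t, so z → +∞.

Unbounded: there is a feasible ray along which z → +∞.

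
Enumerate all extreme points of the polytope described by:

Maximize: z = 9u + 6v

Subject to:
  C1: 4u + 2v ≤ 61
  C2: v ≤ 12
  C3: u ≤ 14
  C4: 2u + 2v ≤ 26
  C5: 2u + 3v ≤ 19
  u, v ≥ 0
Each vertex is the intersection of two constraint boundaries that also satisfies all remaining constraints:
  u = 0 and v = 0 → (0, 0)
  2u + 3v = 19 and v = 0 → (9.5, 0)
  2u + 3v = 19 and u = 0 → (0, 6.333)

Vertices: (0, 0), (9.5, 0), (0, 6.333)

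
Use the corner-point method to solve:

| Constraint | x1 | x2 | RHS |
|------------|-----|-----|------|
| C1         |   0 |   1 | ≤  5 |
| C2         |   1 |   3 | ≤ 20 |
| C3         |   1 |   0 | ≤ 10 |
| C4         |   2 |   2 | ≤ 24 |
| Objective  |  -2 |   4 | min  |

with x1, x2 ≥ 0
x1 = 10, x2 = 0, z = -20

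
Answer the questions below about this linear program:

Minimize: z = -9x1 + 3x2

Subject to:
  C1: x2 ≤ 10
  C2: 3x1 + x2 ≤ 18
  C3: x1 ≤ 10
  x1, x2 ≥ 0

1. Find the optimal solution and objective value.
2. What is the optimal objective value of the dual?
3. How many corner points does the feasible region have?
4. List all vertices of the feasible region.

1. x1 = 6, x2 = 0, z = -54
2. -54 (by strong duality, equal to the primal optimum)
3. 4
4. (0, 0), (6, 0), (2.667, 10), (0, 10)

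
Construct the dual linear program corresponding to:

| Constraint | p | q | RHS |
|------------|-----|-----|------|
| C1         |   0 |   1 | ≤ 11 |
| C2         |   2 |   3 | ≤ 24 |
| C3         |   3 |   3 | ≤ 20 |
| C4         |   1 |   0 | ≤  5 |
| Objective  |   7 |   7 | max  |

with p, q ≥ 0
Minimize: z = 11y1 + 24y2 + 20y3 + 5y4

Subject to:
  C1: -2y2 - 3y3 - y4 ≤ -7
  C2: -y1 - 3y2 - 3y3 ≤ -7
  y1, y2, y3, y4 ≥ 0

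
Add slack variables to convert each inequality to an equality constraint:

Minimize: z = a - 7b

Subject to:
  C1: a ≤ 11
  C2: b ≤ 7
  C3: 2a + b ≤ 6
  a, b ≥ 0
min z = a - 7b

s.t.
  a + s1 = 11
  b + s2 = 7
  2a + b + s3 = 6
  a, b, s1, s2, s3 ≥ 0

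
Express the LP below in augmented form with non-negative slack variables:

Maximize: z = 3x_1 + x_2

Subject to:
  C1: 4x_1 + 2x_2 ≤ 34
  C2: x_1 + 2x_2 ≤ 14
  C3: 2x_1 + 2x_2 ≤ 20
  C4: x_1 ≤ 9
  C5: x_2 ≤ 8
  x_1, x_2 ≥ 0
max z = 3x_1 + x_2

s.t.
  4x_1 + 2x_2 + s1 = 34
  x_1 + 2x_2 + s2 = 14
  2x_1 + 2x_2 + s3 = 20
  x_1 + s4 = 9
  x_2 + s5 = 8
  x_1, x_2, s1, s2, s3, s4, s5 ≥ 0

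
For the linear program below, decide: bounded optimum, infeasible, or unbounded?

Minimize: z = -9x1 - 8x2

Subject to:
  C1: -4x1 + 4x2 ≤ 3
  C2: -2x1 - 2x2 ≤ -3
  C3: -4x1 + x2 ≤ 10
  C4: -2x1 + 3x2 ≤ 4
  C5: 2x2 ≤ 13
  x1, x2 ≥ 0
Feasible point: (1, 1) satisfies every constraint, so the LP is feasible.
Direction d = (1, 0): for each constraint row a, a·d ≤ 0 —
  (-4)(1) + (4)(0) = -4 ≤ 0
  (-2)(1) + (-2)(0) = -2 ≤ 0
  (-4)(1) + (1)(0) = -4 ≤ 0
  (-2)(1) + (3)(0) = -2 ≤ 0
  (0)(1) + (2)(0) = 0 ≤ 0
and d ≥ 0, so (1, 1) + t·d stays feasible for every t ≥ 0. Along this ray z = -9x1 - 8x2 changes by -9 per unit t, so z → −∞.

Unbounded: there is a feasible ray along which z → −∞.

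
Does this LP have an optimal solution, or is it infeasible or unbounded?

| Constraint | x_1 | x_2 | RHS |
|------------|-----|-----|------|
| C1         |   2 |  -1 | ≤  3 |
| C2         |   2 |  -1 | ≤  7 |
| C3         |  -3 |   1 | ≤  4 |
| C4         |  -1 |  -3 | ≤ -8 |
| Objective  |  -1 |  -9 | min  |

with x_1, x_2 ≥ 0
Feasible point: (0, 3) satisfies every constraint, so the LP is feasible.
Direction d = (1, 2): for each constraint row a, a·d ≤ 0 —
  (2)(1) + (-1)(2) = 0 ≤ 0
  (2)(1) + (-1)(2) = 0 ≤ 0
  (-3)(1) + (1)(2) = -1 ≤ 0
  (-1)(1) + (-3)(2) = -7 ≤ 0
and d ≥ 0, so (0, 3) + t·d stays feasible for every t ≥ 0. Along this ray z = -x_1 - 9x_2 changes by -19 per unit t, so z → −∞.

Unbounded — the objective can decrease without bound over the feasible region.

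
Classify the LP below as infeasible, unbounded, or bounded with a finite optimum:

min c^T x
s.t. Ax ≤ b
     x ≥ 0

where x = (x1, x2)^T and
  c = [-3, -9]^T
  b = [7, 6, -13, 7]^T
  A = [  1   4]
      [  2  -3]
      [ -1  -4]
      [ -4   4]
One constraint requires x1 + 4x2 ≤ 7, while the constraint -x1 - 4x2 ≤ -13 is equivalent to x1 + 4x2 ≥ 13. Together they would need 13 ≤ x1 + 4x2 ≤ 7, which is impossible since 13 > 7. No point satisfies all constraints.

Infeasible: no point satisfies all constraints simultaneously.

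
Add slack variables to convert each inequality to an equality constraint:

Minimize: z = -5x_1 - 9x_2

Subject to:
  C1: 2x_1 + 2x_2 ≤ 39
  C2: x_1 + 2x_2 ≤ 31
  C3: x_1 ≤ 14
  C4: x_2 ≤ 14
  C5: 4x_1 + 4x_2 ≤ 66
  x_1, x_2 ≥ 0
min z = -5x_1 - 9x_2

s.t.
  2x_1 + 2x_2 + s1 = 39
  x_1 + 2x_2 + s2 = 31
  x_1 + s3 = 14
  x_2 + s4 = 14
  4x_1 + 4x_2 + s5 = 66
  x_1, x_2, s1, s2, s3, s4, s5 ≥ 0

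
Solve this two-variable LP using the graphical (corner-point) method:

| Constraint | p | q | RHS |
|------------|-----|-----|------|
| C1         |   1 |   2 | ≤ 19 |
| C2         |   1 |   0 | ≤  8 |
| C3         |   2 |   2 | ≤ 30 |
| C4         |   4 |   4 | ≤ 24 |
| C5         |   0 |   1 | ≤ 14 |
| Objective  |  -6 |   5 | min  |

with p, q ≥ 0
p = 6, q = 0, z = -36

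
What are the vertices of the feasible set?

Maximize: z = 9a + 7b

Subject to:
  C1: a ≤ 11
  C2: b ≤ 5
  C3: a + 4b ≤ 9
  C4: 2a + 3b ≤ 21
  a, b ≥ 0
Each vertex is the intersection of two constraint boundaries that also satisfies all remaining constraints:
  a = 0 and b = 0 → (0, 0)
  a + 4b = 9 and b = 0 → (9, 0)
  a + 4b = 9 and a = 0 → (0, 2.25)

Vertices: (0, 0), (9, 0), (0, 2.25)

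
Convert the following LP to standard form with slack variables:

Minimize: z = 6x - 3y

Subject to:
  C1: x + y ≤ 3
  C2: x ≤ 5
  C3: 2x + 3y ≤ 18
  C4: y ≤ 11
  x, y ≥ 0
min z = 6x - 3y

s.t.
  x + y + s1 = 3
  x + s2 = 5
  2x + 3y + s3 = 18
  y + s4 = 11
  x, y, s1, s2, s3, s4 ≥ 0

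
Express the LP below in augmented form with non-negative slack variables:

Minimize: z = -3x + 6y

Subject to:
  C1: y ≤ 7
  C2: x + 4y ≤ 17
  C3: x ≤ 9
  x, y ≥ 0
min z = -3x + 6y

s.t.
  y + s1 = 7
  x + 4y + s2 = 17
  x + s3 = 9
  x, y, s1, s2, s3 ≥ 0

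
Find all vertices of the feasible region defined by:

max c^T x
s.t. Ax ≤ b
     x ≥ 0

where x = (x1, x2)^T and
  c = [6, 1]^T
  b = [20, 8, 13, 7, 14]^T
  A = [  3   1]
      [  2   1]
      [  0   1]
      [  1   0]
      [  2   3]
Each vertex is the intersection of two constraint boundaries that also satisfies all remaining constraints:
  x1 = 0 and x2 = 0 → (0, 0)
  2x1 + x2 = 8 and x2 = 0 → (4, 0)
  2x1 + x2 = 8 and 2x1 + 3x2 = 14 → (2.5, 3)
  2x1 + 3x2 = 14 and x1 = 0 → (0, 4.667)

Vertices: (0, 0), (4, 0), (2.5, 3), (0, 4.667)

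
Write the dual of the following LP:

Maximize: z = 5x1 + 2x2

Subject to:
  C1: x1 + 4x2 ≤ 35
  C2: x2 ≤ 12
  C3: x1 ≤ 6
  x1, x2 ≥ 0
Minimize: z = 35y1 + 12y2 + 6y3

Subject to:
  C1: -y1 - y3 ≤ -5
  C2: -4y1 - y2 ≤ -2
  y1, y2, y3 ≥ 0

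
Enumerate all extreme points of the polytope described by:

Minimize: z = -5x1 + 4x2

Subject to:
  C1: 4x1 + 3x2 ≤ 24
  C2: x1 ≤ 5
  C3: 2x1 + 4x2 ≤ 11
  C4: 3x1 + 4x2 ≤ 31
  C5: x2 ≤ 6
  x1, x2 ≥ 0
Each vertex is the intersection of two constraint boundaries that also satisfies all remaining constraints:
  x1 = 0 and x2 = 0 → (0, 0)
  x1 = 5 and x2 = 0 → (5, 0)
  x1 = 5 and 2x1 + 4x2 = 11 → (5, 0.25)
  2x1 + 4x2 = 11 and x1 = 0 → (0, 2.75)

Vertices: (0, 0), (5, 0), (5, 0.25), (0, 2.75)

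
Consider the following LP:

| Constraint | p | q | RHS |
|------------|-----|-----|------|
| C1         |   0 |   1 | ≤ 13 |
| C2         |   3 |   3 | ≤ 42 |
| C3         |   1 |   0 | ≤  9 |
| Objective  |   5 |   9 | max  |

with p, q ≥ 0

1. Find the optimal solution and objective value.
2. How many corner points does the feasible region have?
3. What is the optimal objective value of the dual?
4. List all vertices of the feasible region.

1. p = 1, q = 13, z = 122
2. 5
3. 122 (by strong duality, equal to the primal optimum)
4. (0, 0), (9, 0), (9, 5), (1, 13), (0, 13)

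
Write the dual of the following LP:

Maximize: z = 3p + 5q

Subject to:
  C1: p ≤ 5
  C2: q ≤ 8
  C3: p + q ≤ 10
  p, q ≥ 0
Minimize: z = 5y1 + 8y2 + 10y3

Subject to:
  C1: -y1 - y3 ≤ -3
  C2: -y2 - y3 ≤ -5
  y1, y2, y3 ≥ 0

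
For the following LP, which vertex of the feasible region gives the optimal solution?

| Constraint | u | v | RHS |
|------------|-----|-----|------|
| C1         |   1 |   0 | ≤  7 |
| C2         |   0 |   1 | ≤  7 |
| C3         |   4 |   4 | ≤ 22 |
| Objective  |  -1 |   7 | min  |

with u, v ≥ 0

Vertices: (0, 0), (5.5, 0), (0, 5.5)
(5.5, 0) with z = -5.5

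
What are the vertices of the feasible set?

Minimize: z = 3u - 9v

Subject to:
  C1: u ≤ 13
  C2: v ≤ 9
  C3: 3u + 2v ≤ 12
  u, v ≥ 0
Each vertex is the intersection of two constraint boundaries that also satisfies all remaining constraints:
  u = 0 and v = 0 → (0, 0)
  3u + 2v = 12 and v = 0 → (4, 0)
  3u + 2v = 12 and u = 0 → (0, 6)

Vertices: (0, 0), (4, 0), (0, 6)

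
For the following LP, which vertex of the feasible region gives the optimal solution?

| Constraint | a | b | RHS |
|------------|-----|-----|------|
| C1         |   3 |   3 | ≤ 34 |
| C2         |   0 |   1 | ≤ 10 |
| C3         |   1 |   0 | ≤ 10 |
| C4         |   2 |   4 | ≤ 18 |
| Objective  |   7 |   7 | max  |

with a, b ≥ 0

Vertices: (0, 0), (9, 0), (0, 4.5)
(9, 0) with z = 63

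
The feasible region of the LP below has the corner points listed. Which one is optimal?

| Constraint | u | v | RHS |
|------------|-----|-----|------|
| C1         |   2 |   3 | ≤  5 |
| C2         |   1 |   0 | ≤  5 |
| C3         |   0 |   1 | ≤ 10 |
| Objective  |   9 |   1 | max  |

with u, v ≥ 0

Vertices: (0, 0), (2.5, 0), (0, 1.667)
Evaluating z = 9u + v at each vertex:
  (0, 0): z = 0
  (2.5, 0): z = 22.5
  (0, 1.667): z = 1.667

The largest value is z = 22.5, attained at (2.5, 0).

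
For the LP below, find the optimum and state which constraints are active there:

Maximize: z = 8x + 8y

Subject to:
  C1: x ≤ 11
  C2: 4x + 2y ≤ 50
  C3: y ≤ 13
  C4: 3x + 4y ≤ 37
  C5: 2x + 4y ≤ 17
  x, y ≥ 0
Optimal: x = 8.5, y = 0
Binding: C5, y ≥ 0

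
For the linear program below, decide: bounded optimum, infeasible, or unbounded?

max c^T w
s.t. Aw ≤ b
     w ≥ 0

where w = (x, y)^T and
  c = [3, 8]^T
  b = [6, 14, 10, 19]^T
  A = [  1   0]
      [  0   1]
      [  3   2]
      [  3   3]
The point (0, 5) satisfies every constraint, so the LP is feasible; the constraints give x ≤ 6 and y ≤ 14, which with x, y ≥ 0 keep the feasible region inside a bounded box. A feasible, bounded LP attains a finite optimum at a vertex.

The LP has an optimal solution: (0, 5) with z = 40.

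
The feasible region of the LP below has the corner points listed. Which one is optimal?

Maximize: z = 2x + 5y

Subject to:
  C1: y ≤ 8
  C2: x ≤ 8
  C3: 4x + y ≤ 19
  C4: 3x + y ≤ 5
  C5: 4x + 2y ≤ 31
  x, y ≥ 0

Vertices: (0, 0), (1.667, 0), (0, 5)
(0, 5) with z = 25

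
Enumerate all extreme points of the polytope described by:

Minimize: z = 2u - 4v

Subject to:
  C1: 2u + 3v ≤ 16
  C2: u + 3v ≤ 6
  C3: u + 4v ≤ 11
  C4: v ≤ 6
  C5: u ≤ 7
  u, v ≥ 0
Each vertex is the intersection of two constraint boundaries that also satisfies all remaining constraints:
  u = 0 and v = 0 → (0, 0)
  u + 3v = 6 and v = 0 → (6, 0)
  u + 3v = 6 and u = 0 → (0, 2)

Vertices: (0, 0), (6, 0), (0, 2)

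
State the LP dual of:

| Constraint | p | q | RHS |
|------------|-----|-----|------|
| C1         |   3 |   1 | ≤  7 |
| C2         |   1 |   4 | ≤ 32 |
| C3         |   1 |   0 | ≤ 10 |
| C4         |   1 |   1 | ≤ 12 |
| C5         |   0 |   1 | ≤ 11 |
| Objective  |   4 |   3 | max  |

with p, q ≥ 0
Minimize: z = 7y1 + 32y2 + 10y3 + 12y4 + 11y5

Subject to:
  C1: -3y1 - y2 - y3 - y4 ≤ -4
  C2: -y1 - 4y2 - y4 - y5 ≤ -3
  y1, y2, y3, y4, y5 ≥ 0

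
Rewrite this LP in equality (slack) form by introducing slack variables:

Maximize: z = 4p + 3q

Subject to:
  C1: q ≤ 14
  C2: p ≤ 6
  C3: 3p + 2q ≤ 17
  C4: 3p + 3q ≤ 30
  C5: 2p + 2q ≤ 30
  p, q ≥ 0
max z = 4p + 3q

s.t.
  q + s1 = 14
  p + s2 = 6
  3p + 2q + s3 = 17
  3p + 3q + s4 = 30
  2p + 2q + s5 = 30
  p, q, s1, s2, s3, s4, s5 ≥ 0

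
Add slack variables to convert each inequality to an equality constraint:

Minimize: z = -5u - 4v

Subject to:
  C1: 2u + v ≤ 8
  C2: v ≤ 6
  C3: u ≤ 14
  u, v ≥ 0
min z = -5u - 4v

s.t.
  2u + v + s1 = 8
  v + s2 = 6
  u + s3 = 14
  u, v, s1, s2, s3 ≥ 0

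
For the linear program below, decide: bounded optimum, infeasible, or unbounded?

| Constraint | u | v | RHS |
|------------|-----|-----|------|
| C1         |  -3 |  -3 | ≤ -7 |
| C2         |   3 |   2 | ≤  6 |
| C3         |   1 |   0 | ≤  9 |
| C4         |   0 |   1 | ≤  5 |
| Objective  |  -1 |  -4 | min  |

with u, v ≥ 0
The point (0, 3) satisfies every constraint, so the LP is feasible; the constraints give u ≤ 9 and v ≤ 5, which with u, v ≥ 0 keep the feasible region inside a bounded box. A feasible, bounded LP attains a finite optimum at a vertex.

Feasible with finite optimum z* = -12 at (0, 3).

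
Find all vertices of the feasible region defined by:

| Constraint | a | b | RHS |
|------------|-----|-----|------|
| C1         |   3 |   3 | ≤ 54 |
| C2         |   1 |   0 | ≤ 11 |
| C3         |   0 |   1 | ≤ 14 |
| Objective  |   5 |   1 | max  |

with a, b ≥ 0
Each vertex is the intersection of two constraint boundaries that also satisfies all remaining constraints:
  a = 0 and b = 0 → (0, 0)
  a = 11 and b = 0 → (11, 0)
  3a + 3b = 54 and a = 11 → (11, 7)
  3a + 3b = 54 and b = 14 → (4, 14)
  b = 14 and a = 0 → (0, 14)

Vertices: (0, 0), (11, 0), (11, 7), (4, 14), (0, 14)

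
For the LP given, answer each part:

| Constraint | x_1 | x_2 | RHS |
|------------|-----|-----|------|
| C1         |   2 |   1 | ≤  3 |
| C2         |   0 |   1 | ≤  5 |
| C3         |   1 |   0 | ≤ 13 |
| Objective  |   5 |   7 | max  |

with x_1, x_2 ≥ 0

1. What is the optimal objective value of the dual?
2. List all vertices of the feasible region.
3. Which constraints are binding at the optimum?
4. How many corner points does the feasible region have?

1. 21 (by strong duality, equal to the primal optimum)
2. (0, 0), (1.5, 0), (0, 3)
3. C1, x_1 ≥ 0
4. 3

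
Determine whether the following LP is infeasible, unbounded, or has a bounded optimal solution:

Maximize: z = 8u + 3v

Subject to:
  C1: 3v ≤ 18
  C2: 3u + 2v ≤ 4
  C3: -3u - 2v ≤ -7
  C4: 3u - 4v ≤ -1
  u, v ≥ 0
C2 requires 3u + 2v ≤ 4, while C3 (-3u - 2v ≤ -7) is equivalent to 3u + 2v ≥ 7. Together they would need 7 ≤ 3u + 2v ≤ 4, which is impossible since 7 > 4. No point satisfies all constraints.

The feasible region is empty; the LP is infeasible.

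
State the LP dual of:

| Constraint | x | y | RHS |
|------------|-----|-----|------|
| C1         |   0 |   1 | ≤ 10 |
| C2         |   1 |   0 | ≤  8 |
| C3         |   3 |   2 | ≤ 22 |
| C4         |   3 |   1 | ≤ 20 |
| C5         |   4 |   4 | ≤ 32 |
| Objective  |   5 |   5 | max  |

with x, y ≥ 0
Minimize: z = 10y1 + 8y2 + 22y3 + 20y4 + 32y5

Subject to:
  C1: -y2 - 3y3 - 3y4 - 4y5 ≤ -5
  C2: -y1 - 2y3 - y4 - 4y5 ≤ -5
  y1, y2, y3, y4, y5 ≥ 0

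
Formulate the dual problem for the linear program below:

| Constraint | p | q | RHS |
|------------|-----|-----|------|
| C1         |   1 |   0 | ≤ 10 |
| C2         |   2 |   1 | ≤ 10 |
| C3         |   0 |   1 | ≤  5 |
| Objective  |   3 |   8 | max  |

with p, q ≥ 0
Minimize: z = 10y1 + 10y2 + 5y3

Subject to:
  C1: -y1 - 2y2 ≤ -3
  C2: -y2 - y3 ≤ -8
  y1, y2, y3 ≥ 0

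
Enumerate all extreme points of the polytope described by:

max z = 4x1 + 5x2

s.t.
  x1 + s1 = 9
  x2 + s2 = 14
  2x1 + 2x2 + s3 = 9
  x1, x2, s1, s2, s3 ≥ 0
Each vertex is the intersection of two constraint boundaries that also satisfies all remaining constraints:
  x1 = 0 and x2 = 0 → (0, 0)
  2x1 + 2x2 = 9 and x2 = 0 → (4.5, 0)
  2x1 + 2x2 = 9 and x1 = 0 → (0, 4.5)

Vertices: (0, 0), (4.5, 0), (0, 4.5)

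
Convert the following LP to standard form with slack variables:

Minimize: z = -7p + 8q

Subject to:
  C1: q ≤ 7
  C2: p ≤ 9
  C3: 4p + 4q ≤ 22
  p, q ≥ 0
min z = -7p + 8q

s.t.
  q + s1 = 7
  p + s2 = 9
  4p + 4q + s3 = 22
  p, q, s1, s2, s3 ≥ 0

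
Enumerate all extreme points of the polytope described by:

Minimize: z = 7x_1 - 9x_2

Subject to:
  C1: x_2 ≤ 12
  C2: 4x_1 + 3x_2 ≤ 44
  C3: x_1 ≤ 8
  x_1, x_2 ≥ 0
Each vertex is the intersection of two constraint boundaries that also satisfies all remaining constraints:
  x_1 = 0 and x_2 = 0 → (0, 0)
  x_1 = 8 and x_2 = 0 → (8, 0)
  4x_1 + 3x_2 = 44 and x_1 = 8 → (8, 4)
  x_2 = 12 and 4x_1 + 3x_2 = 44 → (2, 12)
  x_2 = 12 and x_1 = 0 → (0, 12)

Vertices: (0, 0), (8, 0), (8, 4), (2, 12), (0, 12)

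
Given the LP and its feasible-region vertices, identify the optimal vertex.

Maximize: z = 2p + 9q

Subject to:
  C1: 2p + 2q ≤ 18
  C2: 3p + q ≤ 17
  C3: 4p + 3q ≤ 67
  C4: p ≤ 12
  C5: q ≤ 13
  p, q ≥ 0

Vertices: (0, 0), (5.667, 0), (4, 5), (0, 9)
(0, 9) with z = 81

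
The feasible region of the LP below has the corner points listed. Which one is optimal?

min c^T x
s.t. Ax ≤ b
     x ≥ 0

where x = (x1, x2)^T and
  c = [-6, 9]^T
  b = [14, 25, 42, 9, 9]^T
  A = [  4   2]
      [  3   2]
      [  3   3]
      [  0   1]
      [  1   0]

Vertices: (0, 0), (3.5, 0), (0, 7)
(3.5, 0) with z = -21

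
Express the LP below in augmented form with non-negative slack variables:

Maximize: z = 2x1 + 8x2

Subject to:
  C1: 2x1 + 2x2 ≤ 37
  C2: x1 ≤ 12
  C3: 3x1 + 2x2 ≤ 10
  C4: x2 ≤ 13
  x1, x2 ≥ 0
max z = 2x1 + 8x2

s.t.
  2x1 + 2x2 + s1 = 37
  x1 + s2 = 12
  3x1 + 2x2 + s3 = 10
  x2 + s4 = 13
  x1, x2, s1, s2, s3, s4 ≥ 0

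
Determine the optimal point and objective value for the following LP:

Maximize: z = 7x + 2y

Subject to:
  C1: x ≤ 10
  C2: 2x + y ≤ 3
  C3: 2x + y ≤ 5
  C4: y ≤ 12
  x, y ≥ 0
x = 1.5, y = 0, z = 10.5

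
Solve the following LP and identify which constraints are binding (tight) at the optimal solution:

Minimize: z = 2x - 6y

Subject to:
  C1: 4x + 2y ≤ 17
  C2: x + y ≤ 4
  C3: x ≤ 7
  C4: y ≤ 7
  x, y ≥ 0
Optimal: x = 0, y = 4
Slack at optimum:
  C1: slack = 9
  C2: slack = 0 (binding)
  C3: slack = 7
  C4: slack = 3
  x ≥ 0: x = 0 (binding)
  y ≥ 0: y = 4
Binding constraints: C2, x ≥ 0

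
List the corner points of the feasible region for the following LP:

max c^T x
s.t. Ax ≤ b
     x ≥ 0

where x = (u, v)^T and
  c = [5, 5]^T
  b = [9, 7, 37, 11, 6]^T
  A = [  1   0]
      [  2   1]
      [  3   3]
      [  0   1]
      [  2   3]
Each vertex is the intersection of two constraint boundaries that also satisfies all remaining constraints:
  u = 0 and v = 0 → (0, 0)
  2u + 3v = 6 and v = 0 → (3, 0)
  2u + 3v = 6 and u = 0 → (0, 2)

Vertices: (0, 0), (3, 0), (0, 2)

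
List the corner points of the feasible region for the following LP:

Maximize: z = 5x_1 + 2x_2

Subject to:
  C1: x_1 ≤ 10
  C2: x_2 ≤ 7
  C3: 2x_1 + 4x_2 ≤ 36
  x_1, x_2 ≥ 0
Each vertex is the intersection of two constraint boundaries that also satisfies all remaining constraints:
  x_1 = 0 and x_2 = 0 → (0, 0)
  x_1 = 10 and x_2 = 0 → (10, 0)
  x_1 = 10 and 2x_1 + 4x_2 = 36 → (10, 4)
  x_2 = 7 and 2x_1 + 4x_2 = 36 → (4, 7)
  x_2 = 7 and x_1 = 0 → (0, 7)

Vertices: (0, 0), (10, 0), (10, 4), (4, 7), (0, 7)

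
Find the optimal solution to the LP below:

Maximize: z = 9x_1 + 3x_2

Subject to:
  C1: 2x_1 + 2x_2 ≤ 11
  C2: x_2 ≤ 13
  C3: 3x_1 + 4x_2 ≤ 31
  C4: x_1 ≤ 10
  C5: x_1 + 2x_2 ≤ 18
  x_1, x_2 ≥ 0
x_1 = 5.5, x_2 = 0, z = 49.5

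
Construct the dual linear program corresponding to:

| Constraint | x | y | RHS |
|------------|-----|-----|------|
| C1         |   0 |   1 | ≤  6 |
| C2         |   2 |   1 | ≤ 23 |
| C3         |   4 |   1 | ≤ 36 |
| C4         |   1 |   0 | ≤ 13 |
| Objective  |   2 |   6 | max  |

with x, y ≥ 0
Minimize: z = 6y1 + 23y2 + 36y3 + 13y4

Subject to:
  C1: -2y2 - 4y3 - y4 ≤ -2
  C2: -y1 - y2 - y3 ≤ -6
  y1, y2, y3, y4 ≥ 0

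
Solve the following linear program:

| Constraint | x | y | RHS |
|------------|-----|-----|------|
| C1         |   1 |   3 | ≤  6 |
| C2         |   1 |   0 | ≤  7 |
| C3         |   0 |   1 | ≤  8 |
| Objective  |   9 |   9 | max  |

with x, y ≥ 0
Each vertex is the intersection of two constraint boundaries that also satisfies all remaining constraints:
  x = 0 and y = 0 → (0, 0)
  x + 3y = 6 and y = 0 → (6, 0)
  x + 3y = 6 and x = 0 → (0, 2)

Evaluating z = 9x + 9y at each vertex:
  (0, 0): z = 0
  (6, 0): z = 54
  (0, 2): z = 18

The maximum is at (6, 0) with z = 54.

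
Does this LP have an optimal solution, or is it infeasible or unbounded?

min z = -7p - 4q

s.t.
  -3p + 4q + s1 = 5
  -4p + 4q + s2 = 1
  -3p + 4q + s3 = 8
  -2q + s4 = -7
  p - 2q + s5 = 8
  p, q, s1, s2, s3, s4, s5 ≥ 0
Feasible point: (4, 4) satisfies every constraint, so the LP is feasible.
Direction d = (4, 3): for each constraint row a, a·d ≤ 0 —
  (-3)(4) + (4)(3) = 0 ≤ 0
  (-4)(4) + (4)(3) = -4 ≤ 0
  (-3)(4) + (4)(3) = 0 ≤ 0
  (0)(4) + (-2)(3) = -6 ≤ 0
  (1)(4) + (-2)(3) = -2 ≤ 0
and d ≥ 0, so (4, 4) + t·d stays feasible for every t ≥ 0. Along this ray z = -7p - 4q changes by -40 per unit t, so z → −∞.

Unbounded: there is a feasible ray along which z → −∞.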